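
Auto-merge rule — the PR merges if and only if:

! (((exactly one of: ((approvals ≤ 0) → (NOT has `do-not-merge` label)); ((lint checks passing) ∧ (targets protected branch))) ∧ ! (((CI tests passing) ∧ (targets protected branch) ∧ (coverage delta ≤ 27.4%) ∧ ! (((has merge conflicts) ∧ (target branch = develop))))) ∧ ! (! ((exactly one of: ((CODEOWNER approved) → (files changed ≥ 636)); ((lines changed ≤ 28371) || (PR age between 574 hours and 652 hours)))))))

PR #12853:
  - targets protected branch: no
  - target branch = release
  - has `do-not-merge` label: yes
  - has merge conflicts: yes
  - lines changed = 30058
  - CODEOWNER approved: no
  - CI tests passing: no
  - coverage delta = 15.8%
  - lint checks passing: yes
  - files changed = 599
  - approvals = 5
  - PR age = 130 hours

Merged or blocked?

Blocked

Atomic conditions:
  approvals ≤ 0: 5 ≤ 0 is false
  NOT has `do-not-merge` label: yes → false
  lint checks passing: yes → true
  targets protected branch: no → false
  CI tests passing: no → false
  coverage delta ≤ 27.4%: 15.8 ≤ 27.4 is true
  has merge conflicts: yes → true
  target branch = develop: release == develop is false
  CODEOWNER approved: no → false
  files changed ≥ 636: 599 ≥ 636 is false
  lines changed ≤ 28371: 30058 ≤ 28371 is false
  PR age between 574 hours and 652 hours: 130 in [574, 652] is false
Combine:
[1.1.1] false → false (antecedent false ⇒ implication holds) = true
[1.1.2] true AND false = false
[1.1] exactly-one(true, false) = true
[1.2.1.4.1] true AND false = false
[1.2.1.4] NOT false = true
[1.2.1] false AND false AND true AND true = false
[1.2] NOT false = true
[1.3.1.1.1] false → false (antecedent false ⇒ implication holds) = true
[1.3.1.1.2] false OR false = false
[1.3.1.1] exactly-one(true, false) = true
[1.3.1] NOT true = false
[1.3] NOT false = true
[1] true AND true AND true = true
[root] NOT true = false
Overall: false → blocked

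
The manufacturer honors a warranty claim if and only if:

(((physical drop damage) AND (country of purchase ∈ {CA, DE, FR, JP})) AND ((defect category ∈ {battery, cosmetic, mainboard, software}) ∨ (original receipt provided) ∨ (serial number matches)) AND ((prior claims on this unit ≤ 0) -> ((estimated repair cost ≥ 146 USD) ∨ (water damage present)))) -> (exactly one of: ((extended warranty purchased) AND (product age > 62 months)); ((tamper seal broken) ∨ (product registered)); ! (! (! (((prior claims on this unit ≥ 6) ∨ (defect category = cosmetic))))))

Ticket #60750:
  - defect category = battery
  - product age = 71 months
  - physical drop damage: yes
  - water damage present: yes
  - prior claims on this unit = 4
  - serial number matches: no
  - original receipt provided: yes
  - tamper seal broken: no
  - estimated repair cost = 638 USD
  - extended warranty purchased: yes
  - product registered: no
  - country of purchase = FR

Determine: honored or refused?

Refused

Atomic conditions:
  physical drop damage: yes → true
  country of purchase ∈ {CA, DE, FR, JP}: FR is in the set → true
  defect category ∈ {battery, cosmetic, mainboard, software}: battery is in the set → true
  original receipt provided: yes → true
  serial number matches: no → false
  prior claims on this unit ≤ 0: 4 ≤ 0 is false
  estimated repair cost ≥ 146 USD: 638 ≥ 146 is true
  water damage present: yes → true
  extended warranty purchased: yes → true
  product age > 62 months: 71 > 62 is true
  tamper seal broken: no → false
  product registered: no → false
  prior claims on this unit ≥ 6: 4 ≥ 6 is false
  defect category = cosmetic: battery == cosmetic is false
Combine:
[1.1] true AND true = true
[1.2] true OR true OR false = true
[1.3.2] true OR true = true
[1.3] false → true (antecedent false ⇒ implication holds) = true
[1] true AND true AND true = true
[2.1] true AND true = true
[2.2] false OR false = false
[2.3.1.1.1] false OR false = false
[2.3.1.1] NOT false = true
[2.3.1] NOT true = false
[2.3] NOT false = true
[2] exactly-one(true, false, true) = false
[root] true → false = false
Overall: false → refused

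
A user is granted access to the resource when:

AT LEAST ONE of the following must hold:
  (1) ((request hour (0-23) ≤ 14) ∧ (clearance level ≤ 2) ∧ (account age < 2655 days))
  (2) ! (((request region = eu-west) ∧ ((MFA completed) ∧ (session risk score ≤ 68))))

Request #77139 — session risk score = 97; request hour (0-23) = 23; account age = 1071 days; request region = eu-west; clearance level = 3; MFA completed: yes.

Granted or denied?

Granted

Atomic conditions:
  request hour (0-23) ≤ 14: 23 ≤ 14 is false
  clearance level ≤ 2: 3 ≤ 2 is false
  account age < 2655 days: 1071 < 2655 is true
  request region = eu-west: eu-west == eu-west is true
  MFA completed: yes → true
  session risk score ≤ 68: 97 ≤ 68 is false
Combine:
[1] false AND false AND true = false
[2.1.2] true AND false = false
[2.1] true AND false = false
[2] NOT false = true
[root] false OR true = true
Overall: true → granted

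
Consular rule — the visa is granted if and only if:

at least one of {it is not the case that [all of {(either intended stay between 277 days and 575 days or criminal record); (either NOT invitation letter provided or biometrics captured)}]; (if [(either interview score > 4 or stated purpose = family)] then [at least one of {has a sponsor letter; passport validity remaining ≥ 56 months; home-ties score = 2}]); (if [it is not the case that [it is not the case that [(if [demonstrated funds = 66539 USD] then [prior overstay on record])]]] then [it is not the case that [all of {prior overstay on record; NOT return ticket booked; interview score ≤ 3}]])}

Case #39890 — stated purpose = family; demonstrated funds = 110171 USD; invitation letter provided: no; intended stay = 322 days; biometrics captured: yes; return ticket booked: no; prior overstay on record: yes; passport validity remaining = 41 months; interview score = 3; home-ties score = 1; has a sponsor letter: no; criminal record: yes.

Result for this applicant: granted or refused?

Atomic conditions:
  intended stay between 277 days and 575 days: 322 in [277, 575] is true
  criminal record: yes → true
  NOT invitation letter provided: no → true
  biometrics captured: yes → true
  interview score > 4: 3 > 4 is false
  stated purpose = family: family == family is true
  has a sponsor letter: no → false
  passport validity remaining ≥ 56 months: 41 ≥ 56 is false
  home-ties score = 2: 1 == 2 is false
  demonstrated funds = 66539 USD: 110171 == 66539 is false
  prior overstay on record: yes → true
  NOT return ticket booked: no → true
  interview score ≤ 3: 3 ≤ 3 is true
Combine:
[1.1.1] true OR true = true
[1.1.2] true OR true = true
[1.1] true AND true = true
[1] NOT true = false
[2.1] false OR true = true
[2.2] false OR false OR false = false
[2] true → false = false
[3.1.1.1] false → true (antecedent false ⇒ implication holds) = true
[3.1.1] NOT true = false
[3.1] NOT false = true
[3.2.1] true AND true AND true = true
[3.2] NOT true = false
[3] true → false = false
[root] false OR false OR false = false
Overall: false → refused

Refused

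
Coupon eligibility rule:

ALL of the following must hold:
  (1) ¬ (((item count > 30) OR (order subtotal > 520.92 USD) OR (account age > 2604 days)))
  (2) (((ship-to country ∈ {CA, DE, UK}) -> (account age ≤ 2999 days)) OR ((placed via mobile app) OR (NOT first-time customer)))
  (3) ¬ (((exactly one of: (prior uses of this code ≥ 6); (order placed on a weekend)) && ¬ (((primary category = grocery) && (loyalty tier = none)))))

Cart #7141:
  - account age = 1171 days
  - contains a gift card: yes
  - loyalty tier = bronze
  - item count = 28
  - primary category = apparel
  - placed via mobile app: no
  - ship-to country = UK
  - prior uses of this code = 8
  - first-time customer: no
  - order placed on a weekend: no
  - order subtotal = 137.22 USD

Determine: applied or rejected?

Atomic conditions:
  item count > 30: 28 > 30 is false
  order subtotal > 520.92 USD: 137.22 > 520.92 is false
  account age > 2604 days: 1171 > 2604 is false
  ship-to country ∈ {CA, DE, UK}: UK is in the set → true
  account age ≤ 2999 days: 1171 ≤ 2999 is true
  placed via mobile app: no → false
  NOT first-time customer: no → true
  prior uses of this code ≥ 6: 8 ≥ 6 is true
  order placed on a weekend: no → false
  primary category = grocery: apparel == grocery is false
  loyalty tier = none: bronze == none is false
Combine:
[1.1] false OR false OR false = false
[1] NOT false = true
[2.1] true → true = true
[2.2] false OR true = true
[2] true OR true = true
[3.1.1] exactly-one(true, false) = true
[3.1.2.1] false AND false = false
[3.1.2] NOT false = true
[3.1] true AND true = true
[3] NOT true = false
[root] true AND true AND false = false
Overall: false → rejected

Rejected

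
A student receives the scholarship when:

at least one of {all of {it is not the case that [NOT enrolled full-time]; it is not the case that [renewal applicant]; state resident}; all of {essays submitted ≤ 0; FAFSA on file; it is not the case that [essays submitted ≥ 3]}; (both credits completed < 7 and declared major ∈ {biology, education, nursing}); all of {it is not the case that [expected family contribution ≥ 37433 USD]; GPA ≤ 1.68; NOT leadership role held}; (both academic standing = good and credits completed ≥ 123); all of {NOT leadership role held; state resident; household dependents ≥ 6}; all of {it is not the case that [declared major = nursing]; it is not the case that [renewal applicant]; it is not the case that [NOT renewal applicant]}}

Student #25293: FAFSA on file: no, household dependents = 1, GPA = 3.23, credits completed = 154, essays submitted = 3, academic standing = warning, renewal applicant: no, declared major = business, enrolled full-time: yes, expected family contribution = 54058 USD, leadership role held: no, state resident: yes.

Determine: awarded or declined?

Awarded

Atomic conditions:
  NOT enrolled full-time: yes → false
  renewal applicant: no → false
  state resident: yes → true
  essays submitted ≤ 0: 3 ≤ 0 is false
  FAFSA on file: no → false
  essays submitted ≥ 3: 3 ≥ 3 is true
  credits completed < 7: 154 < 7 is false
  declared major ∈ {biology, education, nursing}: business is not in the set → false
  expected family contribution ≥ 37433 USD: 54058 ≥ 37433 is true
  GPA ≤ 1.68: 3.23 ≤ 1.68 is false
  NOT leadership role held: no → true
  academic standing = good: warning == good is false
  credits completed ≥ 123: 154 ≥ 123 is true
  household dependents ≥ 6: 1 ≥ 6 is false
  declared major = nursing: business == nursing is false
  NOT renewal applicant: no → true
Combine:
[1.1] NOT false = true
[1.2] NOT false = true
[1] true AND true AND true = true
[2.3] NOT true = false
[2] false AND false AND false = false
[3] false AND false = false
[4.1] NOT true = false
[4] false AND false AND true = false
[5] false AND true = false
[6] true AND true AND false = false
[7.1] NOT false = true
[7.2] NOT false = true
[7.3] NOT true = false
[7] true AND true AND false = false
[root] true OR false OR false OR false OR false OR false OR false = true
Overall: true → awarded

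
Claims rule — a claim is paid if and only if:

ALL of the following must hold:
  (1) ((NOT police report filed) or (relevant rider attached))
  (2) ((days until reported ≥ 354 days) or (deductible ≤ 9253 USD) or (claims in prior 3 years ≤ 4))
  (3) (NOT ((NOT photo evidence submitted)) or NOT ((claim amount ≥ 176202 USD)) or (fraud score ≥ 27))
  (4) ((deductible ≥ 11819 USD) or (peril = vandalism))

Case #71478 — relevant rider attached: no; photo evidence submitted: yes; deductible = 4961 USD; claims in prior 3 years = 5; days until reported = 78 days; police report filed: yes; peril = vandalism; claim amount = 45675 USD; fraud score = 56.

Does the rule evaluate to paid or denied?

Atomic conditions:
  NOT police report filed: yes → false
  relevant rider attached: no → false
  days until reported ≥ 354 days: 78 ≥ 354 is false
  deductible ≤ 9253 USD: 4961 ≤ 9253 is true
  claims in prior 3 years ≤ 4: 5 ≤ 4 is false
  NOT photo evidence submitted: yes → false
  claim amount ≥ 176202 USD: 45675 ≥ 176202 is false
  fraud score ≥ 27: 56 ≥ 27 is true
  deductible ≥ 11819 USD: 4961 ≥ 11819 is false
  peril = vandalism: vandalism == vandalism is true
Combine:
[1] false OR false = false
[2] false OR true OR false = true
[3.1] NOT false = true
[3.2] NOT false = true
[3] true OR true OR true = true
[4] false OR true = true
[root] false AND true AND true AND true = false
Overall: false → denied

Denied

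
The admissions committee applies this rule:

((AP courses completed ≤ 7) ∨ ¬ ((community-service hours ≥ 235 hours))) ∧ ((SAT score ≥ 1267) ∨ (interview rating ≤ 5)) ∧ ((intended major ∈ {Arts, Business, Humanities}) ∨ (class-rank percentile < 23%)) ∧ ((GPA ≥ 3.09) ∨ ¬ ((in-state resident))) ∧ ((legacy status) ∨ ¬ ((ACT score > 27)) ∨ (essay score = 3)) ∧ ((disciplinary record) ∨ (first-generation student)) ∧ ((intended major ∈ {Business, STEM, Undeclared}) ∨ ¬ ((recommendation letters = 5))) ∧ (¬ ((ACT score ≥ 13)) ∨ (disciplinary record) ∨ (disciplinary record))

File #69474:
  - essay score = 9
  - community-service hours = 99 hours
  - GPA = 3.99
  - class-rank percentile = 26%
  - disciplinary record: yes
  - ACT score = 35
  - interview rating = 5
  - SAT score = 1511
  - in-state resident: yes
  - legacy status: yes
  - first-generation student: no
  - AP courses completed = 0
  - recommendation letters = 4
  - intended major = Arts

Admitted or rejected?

Atomic conditions:
  AP courses completed ≤ 7: 0 ≤ 7 is true
  community-service hours ≥ 235 hours: 99 ≥ 235 is false
  SAT score ≥ 1267: 1511 ≥ 1267 is true
  interview rating ≤ 5: 5 ≤ 5 is true
  intended major ∈ {Arts, Business, Humanities}: Arts is in the set → true
  class-rank percentile < 23%: 26 < 23 is false
  GPA ≥ 3.09: 3.99 ≥ 3.09 is true
  in-state resident: yes → true
  legacy status: yes → true
  ACT score > 27: 35 > 27 is true
  essay score = 3: 9 == 3 is false
  disciplinary record: yes → true
  first-generation student: no → false
  intended major ∈ {Business, STEM, Undeclared}: Arts is not in the set → false
  recommendation letters = 5: 4 == 5 is false
  ACT score ≥ 13: 35 ≥ 13 is true
Combine:
[1.2] NOT false = true
[1] true OR true = true
[2] true OR true = true
[3] true OR false = true
[4.2] NOT true = false
[4] true OR false = true
[5.2] NOT true = false
[5] true OR false OR false = true
[6] true OR false = true
[7.2] NOT false = true
[7] false OR true = true
[8.1] NOT true = false
[8] false OR true OR true = true
[root] true AND true AND true AND true AND true AND true AND true AND true = true
Overall: true → admitted

Admitted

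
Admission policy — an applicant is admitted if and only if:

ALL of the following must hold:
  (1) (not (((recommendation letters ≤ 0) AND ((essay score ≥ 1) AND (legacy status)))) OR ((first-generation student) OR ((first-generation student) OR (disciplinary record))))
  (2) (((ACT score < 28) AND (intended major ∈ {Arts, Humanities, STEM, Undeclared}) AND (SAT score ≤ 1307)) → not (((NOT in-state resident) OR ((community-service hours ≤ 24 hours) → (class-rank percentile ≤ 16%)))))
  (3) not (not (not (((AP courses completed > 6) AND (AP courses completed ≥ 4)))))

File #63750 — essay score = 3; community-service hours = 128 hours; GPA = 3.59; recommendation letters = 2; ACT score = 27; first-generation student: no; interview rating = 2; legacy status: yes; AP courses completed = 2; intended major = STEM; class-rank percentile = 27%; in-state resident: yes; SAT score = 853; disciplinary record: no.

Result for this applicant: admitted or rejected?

Atomic conditions:
  recommendation letters ≤ 0: 2 ≤ 0 is false
  essay score ≥ 1: 3 ≥ 1 is true
  legacy status: yes → true
  first-generation student: no → false
  disciplinary record: no → false
  ACT score < 28: 27 < 28 is true
  intended major ∈ {Arts, Humanities, STEM, Undeclared}: STEM is in the set → true
  SAT score ≤ 1307: 853 ≤ 1307 is true
  NOT in-state resident: yes → false
  community-service hours ≤ 24 hours: 128 ≤ 24 is false
  class-rank percentile ≤ 16%: 27 ≤ 16 is false
  AP courses completed > 6: 2 > 6 is false
  AP courses completed ≥ 4: 2 ≥ 4 is false
Combine:
[1.1.1.2] true AND true = true
[1.1.1] false AND true = false
[1.1] NOT false = true
[1.2.2] false OR false = false
[1.2] false OR false = false
[1] true OR false = true
[2.1] true AND true AND true = true
[2.2.1.2] false → false (antecedent false ⇒ implication holds) = true
[2.2.1] false OR true = true
[2.2] NOT true = false
[2] true → false = false
[3.1.1.1] false AND false = false
[3.1.1] NOT false = true
[3.1] NOT true = false
[3] NOT false = true
[root] true AND false AND true = false
Overall: false → rejected

Rejected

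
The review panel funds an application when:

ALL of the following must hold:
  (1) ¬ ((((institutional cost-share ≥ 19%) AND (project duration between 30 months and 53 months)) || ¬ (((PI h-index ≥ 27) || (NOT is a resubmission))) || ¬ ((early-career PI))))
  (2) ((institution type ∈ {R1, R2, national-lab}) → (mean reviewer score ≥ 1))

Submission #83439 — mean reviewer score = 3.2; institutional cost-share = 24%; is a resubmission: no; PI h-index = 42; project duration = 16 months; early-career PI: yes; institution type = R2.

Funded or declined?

Atomic conditions:
  institutional cost-share ≥ 19%: 24 ≥ 19 is true
  project duration between 30 months and 53 months: 16 in [30, 53] is false
  PI h-index ≥ 27: 42 ≥ 27 is true
  NOT is a resubmission: no → true
  early-career PI: yes → true
  institution type ∈ {R1, R2, national-lab}: R2 is in the set → true
  mean reviewer score ≥ 1: 3.2 ≥ 1 is true
Combine:
[1.1.1] true AND false = false
[1.1.2.1] true OR true = true
[1.1.2] NOT true = false
[1.1.3] NOT true = false
[1.1] false OR false OR false = false
[1] NOT false = true
[2] true → true = true
[root] true AND true = true
Overall: true → funded

Funded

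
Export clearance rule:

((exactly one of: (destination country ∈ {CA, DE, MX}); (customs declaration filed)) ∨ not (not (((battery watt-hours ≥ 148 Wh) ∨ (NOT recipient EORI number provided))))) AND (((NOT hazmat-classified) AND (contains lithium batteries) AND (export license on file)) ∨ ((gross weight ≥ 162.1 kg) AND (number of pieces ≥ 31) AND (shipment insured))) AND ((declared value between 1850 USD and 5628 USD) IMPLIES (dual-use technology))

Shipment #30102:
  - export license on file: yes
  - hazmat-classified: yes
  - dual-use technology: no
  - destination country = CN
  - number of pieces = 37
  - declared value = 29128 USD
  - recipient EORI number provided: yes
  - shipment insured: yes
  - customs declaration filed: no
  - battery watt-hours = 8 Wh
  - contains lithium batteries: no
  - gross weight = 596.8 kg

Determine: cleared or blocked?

Atomic conditions:
  destination country ∈ {CA, DE, MX}: CN is not in the set → false
  customs declaration filed: no → false
  battery watt-hours ≥ 148 Wh: 8 ≥ 148 is false
  NOT recipient EORI number provided: yes → false
  NOT hazmat-classified: yes → false
  contains lithium batteries: no → false
  export license on file: yes → true
  gross weight ≥ 162.1 kg: 596.8 ≥ 162.1 is true
  number of pieces ≥ 31: 37 ≥ 31 is true
  shipment insured: yes → true
  declared value between 1850 USD and 5628 USD: 29128 in [1850, 5628] is false
  dual-use technology: no → false
Combine:
[1.1] exactly-one(false, false) = false
[1.2.1.1] false OR false = false
[1.2.1] NOT false = true
[1.2] NOT true = false
[1] false OR false = false
[2.1] false AND false AND true = false
[2.2] true AND true AND true = true
[2] false OR true = true
[3] false → false (antecedent false ⇒ implication holds) = true
[root] false AND true AND true = false
Overall: false → blocked

Blocked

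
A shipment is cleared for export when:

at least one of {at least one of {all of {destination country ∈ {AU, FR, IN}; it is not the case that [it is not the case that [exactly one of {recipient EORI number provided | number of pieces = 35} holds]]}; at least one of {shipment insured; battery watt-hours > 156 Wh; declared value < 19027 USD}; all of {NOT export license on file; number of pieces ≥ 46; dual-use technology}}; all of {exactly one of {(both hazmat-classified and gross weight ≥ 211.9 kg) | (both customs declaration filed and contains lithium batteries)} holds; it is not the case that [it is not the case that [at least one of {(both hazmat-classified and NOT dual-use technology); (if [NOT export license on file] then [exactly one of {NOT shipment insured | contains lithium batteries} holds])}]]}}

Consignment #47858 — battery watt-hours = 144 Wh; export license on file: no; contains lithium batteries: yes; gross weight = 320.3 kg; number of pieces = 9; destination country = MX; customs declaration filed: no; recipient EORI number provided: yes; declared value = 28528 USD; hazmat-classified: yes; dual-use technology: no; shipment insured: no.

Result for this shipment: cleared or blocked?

Atomic conditions:
  destination country ∈ {AU, FR, IN}: MX is not in the set → false
  recipient EORI number provided: yes → true
  number of pieces = 35: 9 == 35 is false
  shipment insured: no → false
  battery watt-hours > 156 Wh: 144 > 156 is false
  declared value < 19027 USD: 28528 < 19027 is false
  NOT export license on file: no → true
  number of pieces ≥ 46: 9 ≥ 46 is false
  dual-use technology: no → false
  hazmat-classified: yes → true
  gross weight ≥ 211.9 kg: 320.3 ≥ 211.9 is true
  customs declaration filed: no → false
  contains lithium batteries: yes → true
  NOT dual-use technology: no → true
  NOT shipment insured: no → true
Combine:
[1.1.2.1.1] exactly-one(true, false) = true
[1.1.2.1] NOT true = false
[1.1.2] NOT false = true
[1.1] false AND true = false
[1.2] false OR false OR false = false
[1.3] true AND false AND false = false
[1] false OR false OR false = false
[2.1.1] true AND true = true
[2.1.2] false AND true = false
[2.1] exactly-one(true, false) = true
[2.2.1.1.1] true AND true = true
[2.2.1.1.2.2] exactly-one(true, true) = false
[2.2.1.1.2] true → false = false
[2.2.1.1] true OR false = true
[2.2.1] NOT true = false
[2.2] NOT false = true
[2] true AND true = true
[root] false OR true = true
Overall: true → cleared

Cleared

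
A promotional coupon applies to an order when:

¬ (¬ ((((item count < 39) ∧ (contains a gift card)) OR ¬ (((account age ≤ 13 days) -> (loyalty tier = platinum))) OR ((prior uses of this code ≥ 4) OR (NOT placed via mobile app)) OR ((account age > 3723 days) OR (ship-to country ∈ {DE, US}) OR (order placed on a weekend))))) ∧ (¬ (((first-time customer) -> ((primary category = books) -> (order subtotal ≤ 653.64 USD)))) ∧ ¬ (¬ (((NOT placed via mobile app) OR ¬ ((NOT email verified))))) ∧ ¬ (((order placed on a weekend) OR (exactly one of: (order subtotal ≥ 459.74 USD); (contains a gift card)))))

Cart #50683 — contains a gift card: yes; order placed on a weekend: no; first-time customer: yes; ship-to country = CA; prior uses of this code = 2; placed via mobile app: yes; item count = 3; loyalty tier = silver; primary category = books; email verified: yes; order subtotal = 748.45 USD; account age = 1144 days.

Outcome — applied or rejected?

Atomic conditions:
  item count < 39: 3 < 39 is true
  contains a gift card: yes → true
  account age ≤ 13 days: 1144 ≤ 13 is false
  loyalty tier = platinum: silver == platinum is false
  prior uses of this code ≥ 4: 2 ≥ 4 is false
  NOT placed via mobile app: yes → false
  account age > 3723 days: 1144 > 3723 is false
  ship-to country ∈ {DE, US}: CA is not in the set → false
  order placed on a weekend: no → false
  first-time customer: yes → true
  primary category = books: books == books is true
  order subtotal ≤ 653.64 USD: 748.45 ≤ 653.64 is false
  NOT email verified: yes → false
  order subtotal ≥ 459.74 USD: 748.45 ≥ 459.74 is true
Combine:
[1.1.1.1] true AND true = true
[1.1.1.2.1] false → false (antecedent false ⇒ implication holds) = true
[1.1.1.2] NOT true = false
[1.1.1.3] false OR false = false
[1.1.1.4] false OR false OR false = false
[1.1.1] true OR false OR false OR false = true
[1.1] NOT true = false
[1] NOT false = true
[2.1.1.2] true → false = false
[2.1.1] true → false = false
[2.1] NOT false = true
[2.2.1.1.2] NOT false = true
[2.2.1.1] false OR true = true
[2.2.1] NOT true = false
[2.2] NOT false = true
[2.3.1.2] exactly-one(true, true) = false
[2.3.1] false OR false = false
[2.3] NOT false = true
[2] true AND true AND true = true
[root] true AND true = true
Overall: true → applied

Applied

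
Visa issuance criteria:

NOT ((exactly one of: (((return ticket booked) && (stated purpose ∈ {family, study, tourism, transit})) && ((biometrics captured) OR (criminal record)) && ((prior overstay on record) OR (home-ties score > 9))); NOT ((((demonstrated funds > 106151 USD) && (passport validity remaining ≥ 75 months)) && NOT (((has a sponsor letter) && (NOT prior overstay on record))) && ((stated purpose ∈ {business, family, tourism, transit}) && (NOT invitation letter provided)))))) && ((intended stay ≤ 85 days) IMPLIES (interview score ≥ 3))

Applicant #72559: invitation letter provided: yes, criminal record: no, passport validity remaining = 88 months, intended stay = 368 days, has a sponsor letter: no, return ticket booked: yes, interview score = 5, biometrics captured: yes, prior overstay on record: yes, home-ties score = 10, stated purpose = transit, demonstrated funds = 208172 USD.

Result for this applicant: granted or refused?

Atomic conditions:
  return ticket booked: yes → true
  stated purpose ∈ {family, study, tourism, transit}: transit is in the set → true
  biometrics captured: yes → true
  criminal record: no → false
  prior overstay on record: yes → true
  home-ties score > 9: 10 > 9 is true
  demonstrated funds > 106151 USD: 208172 > 106151 is true
  passport validity remaining ≥ 75 months: 88 ≥ 75 is true
  has a sponsor letter: no → false
  NOT prior overstay on record: yes → false
  stated purpose ∈ {business, family, tourism, transit}: transit is in the set → true
  NOT invitation letter provided: yes → false
  intended stay ≤ 85 days: 368 ≤ 85 is false
  interview score ≥ 3: 5 ≥ 3 is true
Combine:
[1.1.1.1] true AND true = true
[1.1.1.2] true OR false = true
[1.1.1.3] true OR true = true
[1.1.1] true AND true AND true = true
[1.1.2.1.1] true AND true = true
[1.1.2.1.2.1] false AND false = false
[1.1.2.1.2] NOT false = true
[1.1.2.1.3] true AND false = false
[1.1.2.1] true AND true AND false = false
[1.1.2] NOT false = true
[1.1] exactly-one(true, true) = false
[1] NOT false = true
[2] false → true (antecedent false ⇒ implication holds) = true
[root] true AND true = true
Overall: true → granted

Granted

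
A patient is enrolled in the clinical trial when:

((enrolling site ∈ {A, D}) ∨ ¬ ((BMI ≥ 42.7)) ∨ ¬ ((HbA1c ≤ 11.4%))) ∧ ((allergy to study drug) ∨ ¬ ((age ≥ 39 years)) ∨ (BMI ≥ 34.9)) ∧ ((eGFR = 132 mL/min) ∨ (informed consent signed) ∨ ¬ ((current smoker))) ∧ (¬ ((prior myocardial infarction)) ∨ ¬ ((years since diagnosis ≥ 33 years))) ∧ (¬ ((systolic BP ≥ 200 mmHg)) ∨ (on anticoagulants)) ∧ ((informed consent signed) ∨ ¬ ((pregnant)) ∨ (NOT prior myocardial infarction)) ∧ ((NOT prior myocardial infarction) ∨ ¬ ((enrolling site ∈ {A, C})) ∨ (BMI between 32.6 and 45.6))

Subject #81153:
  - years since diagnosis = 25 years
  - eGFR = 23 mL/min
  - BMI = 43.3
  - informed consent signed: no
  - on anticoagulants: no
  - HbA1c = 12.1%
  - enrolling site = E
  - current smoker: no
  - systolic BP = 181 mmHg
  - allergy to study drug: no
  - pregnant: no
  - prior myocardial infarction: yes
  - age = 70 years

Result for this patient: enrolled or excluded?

Enrolled

Atomic conditions:
  enrolling site ∈ {A, D}: E is not in the set → false
  BMI ≥ 42.7: 43.3 ≥ 42.7 is true
  HbA1c ≤ 11.4%: 12.1 ≤ 11.4 is false
  allergy to study drug: no → false
  age ≥ 39 years: 70 ≥ 39 is true
  BMI ≥ 34.9: 43.3 ≥ 34.9 is true
  eGFR = 132 mL/min: 23 == 132 is false
  informed consent signed: no → false
  current smoker: no → false
  prior myocardial infarction: yes → true
  years since diagnosis ≥ 33 years: 25 ≥ 33 is false
  systolic BP ≥ 200 mmHg: 181 ≥ 200 is false
  on anticoagulants: no → false
  pregnant: no → false
  NOT prior myocardial infarction: yes → false
  enrolling site ∈ {A, C}: E is not in the set → false
  BMI between 32.6 and 45.6: 43.3 in [32.6, 45.6] is true
Combine:
[1.2] NOT true = false
[1.3] NOT false = true
[1] false OR false OR true = true
[2.2] NOT true = false
[2] false OR false OR true = true
[3.3] NOT false = true
[3] false OR false OR true = true
[4.1] NOT true = false
[4.2] NOT false = true
[4] false OR true = true
[5.1] NOT false = true
[5] true OR false = true
[6.2] NOT false = true
[6] false OR true OR false = true
[7.2] NOT false = true
[7] false OR true OR true = true
[root] true AND true AND true AND true AND true AND true AND true = true
Overall: true → enrolled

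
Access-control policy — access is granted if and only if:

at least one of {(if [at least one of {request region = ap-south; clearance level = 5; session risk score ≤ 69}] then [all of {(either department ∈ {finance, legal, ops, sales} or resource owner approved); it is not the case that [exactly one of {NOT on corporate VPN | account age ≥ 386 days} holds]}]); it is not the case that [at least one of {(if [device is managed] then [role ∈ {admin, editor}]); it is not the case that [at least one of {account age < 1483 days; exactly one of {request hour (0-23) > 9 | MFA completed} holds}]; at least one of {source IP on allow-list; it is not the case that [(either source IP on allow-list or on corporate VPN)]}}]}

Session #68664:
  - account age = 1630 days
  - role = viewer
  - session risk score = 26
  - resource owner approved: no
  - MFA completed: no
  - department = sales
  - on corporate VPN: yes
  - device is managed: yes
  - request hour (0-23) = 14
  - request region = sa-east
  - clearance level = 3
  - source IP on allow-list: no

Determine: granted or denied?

Granted

Atomic conditions:
  request region = ap-south: sa-east == ap-south is false
  clearance level = 5: 3 == 5 is false
  session risk score ≤ 69: 26 ≤ 69 is true
  department ∈ {finance, legal, ops, sales}: sales is in the set → true
  resource owner approved: no → false
  NOT on corporate VPN: yes → false
  account age ≥ 386 days: 1630 ≥ 386 is true
  device is managed: yes → true
  role ∈ {admin, editor}: viewer is not in the set → false
  account age < 1483 days: 1630 < 1483 is false
  request hour (0-23) > 9: 14 > 9 is true
  MFA completed: no → false
  source IP on allow-list: no → false
  on corporate VPN: yes → true
Combine:
[1.1] false OR false OR true = true
[1.2.1] true OR false = true
[1.2.2.1] exactly-one(false, true) = true
[1.2.2] NOT true = false
[1.2] true AND false = false
[1] true → false = false
[2.1.1] true → false = false
[2.1.2.1.2] exactly-one(true, false) = true
[2.1.2.1] false OR true = true
[2.1.2] NOT true = false
[2.1.3.2.1] false OR true = true
[2.1.3.2] NOT true = false
[2.1.3] false OR false = false
[2.1] false OR false OR false = false
[2] NOT false = true
[root] false OR true = true
Overall: true → granted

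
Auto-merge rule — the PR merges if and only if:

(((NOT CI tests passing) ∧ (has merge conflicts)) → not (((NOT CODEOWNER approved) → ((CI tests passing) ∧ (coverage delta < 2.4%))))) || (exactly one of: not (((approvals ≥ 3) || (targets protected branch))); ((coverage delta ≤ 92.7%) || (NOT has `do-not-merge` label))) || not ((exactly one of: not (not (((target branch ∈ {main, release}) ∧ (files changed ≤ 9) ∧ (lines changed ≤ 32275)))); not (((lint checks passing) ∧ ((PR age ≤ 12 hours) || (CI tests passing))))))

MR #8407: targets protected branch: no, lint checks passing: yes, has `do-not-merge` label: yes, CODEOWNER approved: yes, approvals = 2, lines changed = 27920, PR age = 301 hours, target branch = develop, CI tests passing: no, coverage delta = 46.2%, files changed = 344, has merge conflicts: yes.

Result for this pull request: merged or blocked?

Blocked

Atomic conditions:
  NOT CI tests passing: no → true
  has merge conflicts: yes → true
  NOT CODEOWNER approved: yes → false
  CI tests passing: no → false
  coverage delta < 2.4%: 46.2 < 2.4 is false
  approvals ≥ 3: 2 ≥ 3 is false
  targets protected branch: no → false
  coverage delta ≤ 92.7%: 46.2 ≤ 92.7 is true
  NOT has `do-not-merge` label: yes → false
  target branch ∈ {main, release}: develop is not in the set → false
  files changed ≤ 9: 344 ≤ 9 is false
  lines changed ≤ 32275: 27920 ≤ 32275 is true
  lint checks passing: yes → true
  PR age ≤ 12 hours: 301 ≤ 12 is false
Combine:
[1.1] true AND true = true
[1.2.1.2] false AND false = false
[1.2.1] false → false (antecedent false ⇒ implication holds) = true
[1.2] NOT true = false
[1] true → false = false
[2.1.1] false OR false = false
[2.1] NOT false = true
[2.2] true OR false = true
[2] exactly-one(true, true) = false
[3.1.1.1.1] false AND false AND true = false
[3.1.1.1] NOT false = true
[3.1.1] NOT true = false
[3.1.2.1.2] false OR false = false
[3.1.2.1] true AND false = false
[3.1.2] NOT false = true
[3.1] exactly-one(false, true) = true
[3] NOT true = false
[root] false OR false OR false = false
Overall: false → blocked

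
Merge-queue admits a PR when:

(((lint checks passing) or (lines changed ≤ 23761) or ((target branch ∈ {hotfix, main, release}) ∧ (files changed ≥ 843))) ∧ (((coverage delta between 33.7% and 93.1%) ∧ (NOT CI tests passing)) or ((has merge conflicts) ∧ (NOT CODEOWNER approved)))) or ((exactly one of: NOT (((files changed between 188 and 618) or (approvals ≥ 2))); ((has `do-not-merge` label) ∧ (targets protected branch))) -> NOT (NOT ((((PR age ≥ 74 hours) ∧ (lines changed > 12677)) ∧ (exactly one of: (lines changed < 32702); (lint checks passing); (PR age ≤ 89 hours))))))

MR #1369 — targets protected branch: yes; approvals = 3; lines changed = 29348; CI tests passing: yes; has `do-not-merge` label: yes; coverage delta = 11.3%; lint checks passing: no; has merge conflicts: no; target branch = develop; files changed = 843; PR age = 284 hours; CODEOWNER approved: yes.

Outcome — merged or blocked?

Atomic conditions:
  lint checks passing: no → false
  lines changed ≤ 23761: 29348 ≤ 23761 is false
  target branch ∈ {hotfix, main, release}: develop is not in the set → false
  files changed ≥ 843: 843 ≥ 843 is true
  coverage delta between 33.7% and 93.1%: 11.3 in [33.7, 93.1] is false
  NOT CI tests passing: yes → false
  has merge conflicts: no → false
  NOT CODEOWNER approved: yes → false
  files changed between 188 and 618: 843 in [188, 618] is false
  approvals ≥ 2: 3 ≥ 2 is true
  has `do-not-merge` label: yes → true
  targets protected branch: yes → true
  PR age ≥ 74 hours: 284 ≥ 74 is true
  lines changed > 12677: 29348 > 12677 is true
  lines changed < 32702: 29348 < 32702 is true
  PR age ≤ 89 hours: 284 ≤ 89 is false
Combine:
[1.1.3] false AND true = false
[1.1] false OR false OR false = false
[1.2.1] false AND false = false
[1.2.2] false AND false = false
[1.2] false OR false = false
[1] false AND false = false
[2.1.1.1] false OR true = true
[2.1.1] NOT true = false
[2.1.2] true AND true = true
[2.1] exactly-one(false, true) = true
[2.2.1.1.1] true AND true = true
[2.2.1.1.2] exactly-one(true, false, false) = true
[2.2.1.1] true AND true = true
[2.2.1] NOT true = false
[2.2] NOT false = true
[2] true → true = true
[root] false OR true = true
Overall: true → merged

Merged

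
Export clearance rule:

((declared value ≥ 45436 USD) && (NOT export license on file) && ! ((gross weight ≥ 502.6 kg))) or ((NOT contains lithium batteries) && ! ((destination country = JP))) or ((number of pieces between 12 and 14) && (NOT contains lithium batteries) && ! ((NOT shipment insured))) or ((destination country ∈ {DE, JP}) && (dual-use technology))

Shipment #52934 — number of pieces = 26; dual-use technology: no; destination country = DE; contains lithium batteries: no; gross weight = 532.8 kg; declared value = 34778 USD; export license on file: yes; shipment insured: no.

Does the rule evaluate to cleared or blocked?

Atomic conditions:
  declared value ≥ 45436 USD: 34778 ≥ 45436 is false
  NOT export license on file: yes → false
  gross weight ≥ 502.6 kg: 532.8 ≥ 502.6 is true
  NOT contains lithium batteries: no → true
  destination country = JP: DE == JP is false
  number of pieces between 12 and 14: 26 in [12, 14] is false
  NOT shipment insured: no → true
  destination country ∈ {DE, JP}: DE is in the set → true
  dual-use technology: no → false
Combine:
[1.3] NOT true = false
[1] false AND false AND false = false
[2.2] NOT false = true
[2] true AND true = true
[3.3] NOT true = false
[3] false AND true AND false = false
[4] true AND false = false
[root] false OR true OR false OR false = true
Overall: true → cleared

Cleared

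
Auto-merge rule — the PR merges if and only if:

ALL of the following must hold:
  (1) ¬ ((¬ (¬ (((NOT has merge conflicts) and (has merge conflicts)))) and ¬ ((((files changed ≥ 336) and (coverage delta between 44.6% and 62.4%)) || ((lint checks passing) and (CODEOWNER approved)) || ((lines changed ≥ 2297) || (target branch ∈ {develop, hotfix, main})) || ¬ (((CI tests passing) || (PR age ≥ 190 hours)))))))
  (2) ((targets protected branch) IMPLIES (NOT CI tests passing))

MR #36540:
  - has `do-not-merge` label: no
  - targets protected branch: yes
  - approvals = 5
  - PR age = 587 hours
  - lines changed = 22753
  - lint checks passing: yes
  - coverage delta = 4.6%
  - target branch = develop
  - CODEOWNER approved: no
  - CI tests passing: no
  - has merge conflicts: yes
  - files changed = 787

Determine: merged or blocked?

Merged

Atomic conditions:
  NOT has merge conflicts: yes → false
  has merge conflicts: yes → true
  files changed ≥ 336: 787 ≥ 336 is true
  coverage delta between 44.6% and 62.4%: 4.6 in [44.6, 62.4] is false
  lint checks passing: yes → true
  CODEOWNER approved: no → false
  lines changed ≥ 2297: 22753 ≥ 2297 is true
  target branch ∈ {develop, hotfix, main}: develop is in the set → true
  CI tests passing: no → false
  PR age ≥ 190 hours: 587 ≥ 190 is true
  targets protected branch: yes → true
  NOT CI tests passing: no → true
Combine:
[1.1.1.1.1] false AND true = false
[1.1.1.1] NOT false = true
[1.1.1] NOT true = false
[1.1.2.1.1] true AND false = false
[1.1.2.1.2] true AND false = false
[1.1.2.1.3] true OR true = true
[1.1.2.1.4.1] false OR true = true
[1.1.2.1.4] NOT true = false
[1.1.2.1] false OR false OR true OR false = true
[1.1.2] NOT true = false
[1.1] false AND false = false
[1] NOT false = true
[2] true → true = true
[root] true AND true = true
Overall: true → merged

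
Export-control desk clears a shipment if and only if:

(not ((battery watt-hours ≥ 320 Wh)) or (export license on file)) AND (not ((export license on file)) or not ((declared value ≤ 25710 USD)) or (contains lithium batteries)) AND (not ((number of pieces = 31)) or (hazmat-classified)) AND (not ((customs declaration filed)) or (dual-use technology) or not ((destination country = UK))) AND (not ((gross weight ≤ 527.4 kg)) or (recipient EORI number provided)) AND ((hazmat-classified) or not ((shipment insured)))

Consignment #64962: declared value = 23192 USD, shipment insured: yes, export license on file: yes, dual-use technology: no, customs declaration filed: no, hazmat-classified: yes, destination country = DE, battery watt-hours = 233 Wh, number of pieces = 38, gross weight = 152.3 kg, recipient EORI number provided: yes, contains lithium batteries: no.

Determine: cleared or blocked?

Atomic conditions:
  battery watt-hours ≥ 320 Wh: 233 ≥ 320 is false
  export license on file: yes → true
  declared value ≤ 25710 USD: 23192 ≤ 25710 is true
  contains lithium batteries: no → false
  number of pieces = 31: 38 == 31 is false
  hazmat-classified: yes → true
  customs declaration filed: no → false
  dual-use technology: no → false
  destination country = UK: DE == UK is false
  gross weight ≤ 527.4 kg: 152.3 ≤ 527.4 is true
  recipient EORI number provided: yes → true
  shipment insured: yes → true
Combine:
[1.1] NOT false = true
[1] true OR true = true
[2.1] NOT true = false
[2.2] NOT true = false
[2] false OR false OR false = false
[3.1] NOT false = true
[3] true OR true = true
[4.1] NOT false = true
[4.3] NOT false = true
[4] true OR false OR true = true
[5.1] NOT true = false
[5] false OR true = true
[6.2] NOT true = false
[6] true OR false = true
[root] true AND false AND true AND true AND true AND true = false
Overall: false → blocked

Blocked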